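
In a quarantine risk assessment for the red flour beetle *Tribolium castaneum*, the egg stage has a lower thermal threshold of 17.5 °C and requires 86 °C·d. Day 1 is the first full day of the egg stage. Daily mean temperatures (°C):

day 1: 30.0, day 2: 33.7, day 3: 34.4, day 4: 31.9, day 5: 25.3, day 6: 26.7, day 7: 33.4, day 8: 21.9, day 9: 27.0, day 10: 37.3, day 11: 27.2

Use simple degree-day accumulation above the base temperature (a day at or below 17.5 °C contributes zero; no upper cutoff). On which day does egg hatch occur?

day 7

Daily DD above 17.5 °C: 12.5, 16.2, 16.9, 14.4, 7.8, 9.2, 15.9, 4.4, 9.5, 19.8, 9.7.
Cumulative: 12.5, 28.7, 45.6, 60.0, 67.8, 77.0, 92.9, 97.3, 106.8, 126.6, 136.3.
The total first reaches 86 DD on day 7.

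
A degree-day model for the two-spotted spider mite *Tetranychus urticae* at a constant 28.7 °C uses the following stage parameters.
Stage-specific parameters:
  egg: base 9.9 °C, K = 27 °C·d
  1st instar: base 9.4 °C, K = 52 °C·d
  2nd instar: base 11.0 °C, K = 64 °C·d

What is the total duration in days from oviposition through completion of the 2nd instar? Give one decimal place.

egg: 27 / (28.7 − 9.9) = 27 / 18.8 = 1.436 d.
1st instar: 52 / (28.7 − 9.4) = 52 / 19.3 = 2.694 d.
2nd instar: 64 / (28.7 − 11.0) = 64 / 17.7 = 3.616 d.
Sum = 7.746 ≈ 7.7 days.

7.7 days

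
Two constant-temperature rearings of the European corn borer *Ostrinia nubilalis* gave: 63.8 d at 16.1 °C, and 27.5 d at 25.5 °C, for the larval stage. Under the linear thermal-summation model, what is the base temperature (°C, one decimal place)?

9.0 °C

Under the model K = D·(T − T_b), so D₁·(T₁ − T_b) = D₂·(T₂ − T_b).
63.8·(16.1 − T_b) = 27.5·(25.5 − T_b)
T_b = (63.8·16.1 − 27.5·25.5) / (63.8 − 27.5) = 325.93 / 36.3 = 8.979 °C ≈ 9.0 °C.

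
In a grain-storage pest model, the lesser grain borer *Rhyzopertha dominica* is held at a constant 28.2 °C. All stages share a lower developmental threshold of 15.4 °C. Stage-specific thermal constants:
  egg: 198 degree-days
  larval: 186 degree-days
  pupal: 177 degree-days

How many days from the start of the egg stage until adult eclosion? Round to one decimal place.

Daily accumulation at 28.2 °C = 28.2 − 15.4 = 12.8 DD/day.
Total K = 198 + 186 + 177 = 561 DD.
Total duration = 561 / 12.8 = 43.828 ≈ 43.8 days.

43.8 days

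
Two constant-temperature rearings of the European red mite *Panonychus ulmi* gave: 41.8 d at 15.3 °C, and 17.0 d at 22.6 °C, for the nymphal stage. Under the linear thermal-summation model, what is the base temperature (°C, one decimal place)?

Linear rate model ⇒ the product D·(T − T_b) is constant across temperatures.
41.8·(15.3 − T_b) = 17.0·(22.6 − T_b)
T_b = (41.8·15.3 − 17.0·22.6) / (41.8 − 17.0) = 255.34 / 24.8 = 10.296 °C ≈ 10.3 °C.

10.3 °C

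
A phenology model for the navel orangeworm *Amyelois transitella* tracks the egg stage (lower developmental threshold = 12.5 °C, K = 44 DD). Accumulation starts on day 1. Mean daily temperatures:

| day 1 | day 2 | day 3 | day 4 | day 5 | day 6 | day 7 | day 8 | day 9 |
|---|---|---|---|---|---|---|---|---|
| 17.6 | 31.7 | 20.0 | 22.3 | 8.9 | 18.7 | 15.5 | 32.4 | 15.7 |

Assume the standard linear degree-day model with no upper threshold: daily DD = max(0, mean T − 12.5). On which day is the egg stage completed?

Daily DD above 12.5 °C: 5.1, 19.2, 7.5, 9.8, 0.0, 6.2, 3.0, 19.9, 3.2.
Cumulative: 5.1, 24.3, 31.8, 41.6, 41.6, 47.8, 50.8, 70.7, 73.9.
The total first reaches 44 DD on day 6.

day 6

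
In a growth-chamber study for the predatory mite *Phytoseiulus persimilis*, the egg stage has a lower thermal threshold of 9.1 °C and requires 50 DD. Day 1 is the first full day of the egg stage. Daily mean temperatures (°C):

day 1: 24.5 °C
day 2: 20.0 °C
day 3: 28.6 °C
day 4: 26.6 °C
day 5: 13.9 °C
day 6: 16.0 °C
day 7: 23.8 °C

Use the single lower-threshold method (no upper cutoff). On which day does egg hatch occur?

Daily DD above 9.1 °C: 15.4, 10.9, 19.5, 17.5, 4.8, 6.9, 14.7.
Cumulative: 15.4, 26.3, 45.8, 63.3, 68.1, 75.0, 89.7.
The total first reaches 50 DD on day 4.

day 4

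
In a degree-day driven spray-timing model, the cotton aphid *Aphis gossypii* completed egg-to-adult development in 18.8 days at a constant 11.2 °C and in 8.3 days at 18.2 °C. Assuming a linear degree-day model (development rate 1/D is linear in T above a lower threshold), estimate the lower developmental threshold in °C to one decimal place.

Equal thermal constants: D₁(T₁ − T_b) = D₂(T₂ − T_b).
18.8·(11.2 − T_b) = 8.3·(18.2 − T_b)
T_b = (18.8·11.2 − 8.3·18.2) / (18.8 − 8.3) = 59.50 / 10.5 = 5.667 °C ≈ 5.7 °C.

5.7 °C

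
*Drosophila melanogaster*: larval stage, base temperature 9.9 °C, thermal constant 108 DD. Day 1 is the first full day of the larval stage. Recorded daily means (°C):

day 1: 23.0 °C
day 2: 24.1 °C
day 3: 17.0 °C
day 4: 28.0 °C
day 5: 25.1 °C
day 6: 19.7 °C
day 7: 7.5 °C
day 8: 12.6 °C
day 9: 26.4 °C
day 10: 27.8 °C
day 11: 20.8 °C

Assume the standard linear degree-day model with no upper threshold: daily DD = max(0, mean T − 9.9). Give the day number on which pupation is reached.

Daily DD above 9.9 °C: 13.1, 14.2, 7.1, 18.1, 15.2, 9.8, 0.0, 2.7, 16.5, 17.9, 10.9.
Cumulative: 13.1, 27.3, 34.4, 52.5, 67.7, 77.5, 77.5, 80.2, 96.7, 114.6, 125.5.
The total first reaches 108 DD on day 10.

day 10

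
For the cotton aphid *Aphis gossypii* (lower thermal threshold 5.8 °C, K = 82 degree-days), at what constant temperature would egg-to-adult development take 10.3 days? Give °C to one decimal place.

Required daily accumulation = 82 / 10.3 = 7.961 DD/day.
T = T_base + 7.961 = 5.8 + 7.961 = 13.761 ≈ 13.8 °C.

13.8 °C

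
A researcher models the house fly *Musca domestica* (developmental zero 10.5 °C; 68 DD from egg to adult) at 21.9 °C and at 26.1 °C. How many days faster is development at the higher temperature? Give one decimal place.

At 21.9 °C: 68 / (21.9 − 10.5) = 68 / 11.4 = 5.965 d.
At 26.1 °C: 68 / (26.1 − 10.5) = 68 / 15.6 = 4.359 d.
Difference = |5.965 − 4.359| = 1.606 ≈ 1.6 days.

1.6 days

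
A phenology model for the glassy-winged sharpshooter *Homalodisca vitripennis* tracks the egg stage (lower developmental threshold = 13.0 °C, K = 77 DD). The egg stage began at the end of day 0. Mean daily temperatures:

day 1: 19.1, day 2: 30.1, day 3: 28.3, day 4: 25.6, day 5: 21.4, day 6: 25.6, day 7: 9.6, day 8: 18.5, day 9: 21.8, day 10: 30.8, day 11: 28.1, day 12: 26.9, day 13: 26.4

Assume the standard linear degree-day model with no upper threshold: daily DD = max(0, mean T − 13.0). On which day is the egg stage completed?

day 8

Daily DD above 13.0 °C: 6.1, 17.1, 15.3, 12.6, 8.4, 12.6, 0.0, 5.5, 8.8, 17.8, 15.1, 13.9, 13.4.
Cumulative: 6.1, 23.2, 38.5, 51.1, 59.5, 72.1, 72.1, 77.6, 86.4, 104.2, 119.3, 133.2, 146.6.
The total first reaches 77 DD on day 8.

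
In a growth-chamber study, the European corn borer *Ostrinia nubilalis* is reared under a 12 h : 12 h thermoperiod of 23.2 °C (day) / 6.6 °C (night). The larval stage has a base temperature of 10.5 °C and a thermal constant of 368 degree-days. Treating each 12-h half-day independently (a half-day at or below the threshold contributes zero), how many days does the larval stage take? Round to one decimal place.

58.0 days

Day half: max(0, 23.2 − 10.5) × 0.5 = 12.7 × 0.5 = 6.35 DD.
Night half: max(0, 6.6 − 10.5) × 0.5 = 0.0 × 0.5 = 0.00 DD.
Per 24 h: 6.35 DD/day.
Duration = 368 / 6.35 = 57.953 ≈ 58.0 days.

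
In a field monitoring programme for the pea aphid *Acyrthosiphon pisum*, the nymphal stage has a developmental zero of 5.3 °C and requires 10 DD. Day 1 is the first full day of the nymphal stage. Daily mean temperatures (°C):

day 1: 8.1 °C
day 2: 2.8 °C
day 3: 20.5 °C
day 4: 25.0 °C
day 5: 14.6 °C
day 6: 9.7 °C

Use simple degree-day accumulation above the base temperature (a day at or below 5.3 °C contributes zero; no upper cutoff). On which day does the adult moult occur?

day 3

Daily DD above 5.3 °C: 2.8, 0.0, 15.2, 19.7, 9.3, 4.4.
Cumulative: 2.8, 2.8, 18.0, 37.7, 47.0, 51.4.
The total first reaches 10 DD on day 3.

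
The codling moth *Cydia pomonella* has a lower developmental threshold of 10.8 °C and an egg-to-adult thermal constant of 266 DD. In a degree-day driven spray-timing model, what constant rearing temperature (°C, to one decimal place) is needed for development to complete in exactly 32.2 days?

Required daily accumulation = 266 / 32.2 = 8.261 DD/day.
T = T_base + 8.261 = 10.8 + 8.261 = 19.061 ≈ 19.1 °C.

19.1 °C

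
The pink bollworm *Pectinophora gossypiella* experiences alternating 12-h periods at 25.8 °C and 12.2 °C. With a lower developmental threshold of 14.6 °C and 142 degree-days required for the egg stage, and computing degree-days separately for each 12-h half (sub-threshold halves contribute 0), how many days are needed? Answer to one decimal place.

Day half: max(0, 25.8 − 14.6) × 0.5 = 11.2 × 0.5 = 5.60 DD.
Night half: max(0, 12.2 − 14.6) × 0.5 = 0.0 × 0.5 = 0.00 DD.
Per 24 h: 5.60 DD/day.
Duration = 142 / 5.60 = 25.357 ≈ 25.4 days.

25.4 days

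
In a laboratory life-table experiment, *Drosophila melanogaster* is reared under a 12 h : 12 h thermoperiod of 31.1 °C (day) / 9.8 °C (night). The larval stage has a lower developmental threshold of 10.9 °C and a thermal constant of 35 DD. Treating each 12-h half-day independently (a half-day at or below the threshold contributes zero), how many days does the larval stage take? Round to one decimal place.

Day half: max(0, 31.1 − 10.9) × 0.5 = 20.2 × 0.5 = 10.10 DD.
Night half: max(0, 9.8 − 10.9) × 0.5 = 0.0 × 0.5 = 0.00 DD.
Per 24 h: 10.10 DD/day.
Duration = 35 / 10.10 = 3.465 ≈ 3.5 days.

3.5 days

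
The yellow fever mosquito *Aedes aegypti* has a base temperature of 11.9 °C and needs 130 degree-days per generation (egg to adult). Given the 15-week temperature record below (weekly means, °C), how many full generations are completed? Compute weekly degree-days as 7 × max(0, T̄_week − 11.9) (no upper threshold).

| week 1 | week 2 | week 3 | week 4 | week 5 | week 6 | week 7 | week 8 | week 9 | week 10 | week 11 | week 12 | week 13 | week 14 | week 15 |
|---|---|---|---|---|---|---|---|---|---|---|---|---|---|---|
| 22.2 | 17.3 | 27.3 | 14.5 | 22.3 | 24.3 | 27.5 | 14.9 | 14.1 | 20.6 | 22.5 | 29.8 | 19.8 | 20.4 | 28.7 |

Weekly DD (7 × max(0, T̄ − 11.9)): 72.1, 37.8, 107.8, 18.2, 72.8, 86.8, 109.2, 21.0, 15.4, 60.9, 74.2, 125.3, 55.3, 59.5, 117.6.
Season total = 1033.9 DD.
Complete generations = ⌊1033.9 / 130⌋ = 7.

7 generations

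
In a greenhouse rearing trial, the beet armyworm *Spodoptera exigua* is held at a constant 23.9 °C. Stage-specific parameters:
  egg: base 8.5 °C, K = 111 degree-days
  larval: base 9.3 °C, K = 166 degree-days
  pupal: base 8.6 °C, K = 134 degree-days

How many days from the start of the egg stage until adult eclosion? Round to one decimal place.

egg: 111 / (23.9 − 8.5) = 111 / 15.4 = 7.208 d.
larval: 166 / (23.9 − 9.3) = 166 / 14.6 = 11.370 d.
pupal: 134 / (23.9 − 8.6) = 134 / 15.3 = 8.758 d.
Sum = 27.336 ≈ 27.3 days.

27.3 days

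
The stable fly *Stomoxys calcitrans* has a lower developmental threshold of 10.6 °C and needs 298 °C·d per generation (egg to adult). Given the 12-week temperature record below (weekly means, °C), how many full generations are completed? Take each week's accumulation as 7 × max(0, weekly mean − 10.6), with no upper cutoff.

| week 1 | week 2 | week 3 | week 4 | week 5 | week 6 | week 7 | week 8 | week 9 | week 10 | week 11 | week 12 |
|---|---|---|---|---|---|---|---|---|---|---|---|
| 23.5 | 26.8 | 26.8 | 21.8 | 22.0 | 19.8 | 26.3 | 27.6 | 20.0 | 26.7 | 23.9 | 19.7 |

Weekly DD (7 × max(0, T̄ − 10.6)): 90.3, 113.4, 113.4, 78.4, 79.8, 64.4, 109.9, 119.0, 65.8, 112.7, 93.1, 63.7.
Season total = 1103.9 DD.
Complete generations = ⌊1103.9 / 298⌋ = 3.

3 generations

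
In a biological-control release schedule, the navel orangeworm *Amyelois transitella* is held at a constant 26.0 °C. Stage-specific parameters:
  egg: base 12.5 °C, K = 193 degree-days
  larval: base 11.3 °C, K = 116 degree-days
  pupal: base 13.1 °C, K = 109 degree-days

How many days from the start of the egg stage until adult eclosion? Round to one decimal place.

egg: 193 / (26.0 − 12.5) = 193 / 13.5 = 14.296 d.
larval: 116 / (26.0 − 11.3) = 116 / 14.7 = 7.891 d.
pupal: 109 / (26.0 − 13.1) = 109 / 12.9 = 8.450 d.
Sum = 30.637 ≈ 30.6 days.

30.6 days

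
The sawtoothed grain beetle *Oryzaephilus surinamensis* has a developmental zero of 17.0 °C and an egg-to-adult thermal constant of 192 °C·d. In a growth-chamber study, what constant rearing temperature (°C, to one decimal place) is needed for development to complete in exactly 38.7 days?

22.0 °C

Required daily accumulation = 192 / 38.7 = 4.961 DD/day.
T = T_base + 4.961 = 17.0 + 4.961 = 21.961 ≈ 22.0 °C.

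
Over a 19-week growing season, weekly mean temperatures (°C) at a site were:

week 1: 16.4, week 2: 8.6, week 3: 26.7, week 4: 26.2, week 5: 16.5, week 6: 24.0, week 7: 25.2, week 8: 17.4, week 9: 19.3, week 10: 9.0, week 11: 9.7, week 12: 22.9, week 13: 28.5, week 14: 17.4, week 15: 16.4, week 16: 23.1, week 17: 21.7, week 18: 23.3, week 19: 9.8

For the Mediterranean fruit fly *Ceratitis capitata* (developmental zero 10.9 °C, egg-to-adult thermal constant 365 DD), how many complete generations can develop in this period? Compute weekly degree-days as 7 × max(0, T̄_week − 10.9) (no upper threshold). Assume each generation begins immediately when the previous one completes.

3 generations

Weekly DD (7 × max(0, T̄ − 10.9)): 38.5, 0.0, 110.6, 107.1, 39.2, 91.7, 100.1, 45.5, 58.8, 0.0, 0.0, 84.0, 123.2, 45.5, 38.5, 85.4, 75.6, 86.8, 0.0.
Season total = 1130.5 DD.
Complete generations = ⌊1130.5 / 365⌋ = 3.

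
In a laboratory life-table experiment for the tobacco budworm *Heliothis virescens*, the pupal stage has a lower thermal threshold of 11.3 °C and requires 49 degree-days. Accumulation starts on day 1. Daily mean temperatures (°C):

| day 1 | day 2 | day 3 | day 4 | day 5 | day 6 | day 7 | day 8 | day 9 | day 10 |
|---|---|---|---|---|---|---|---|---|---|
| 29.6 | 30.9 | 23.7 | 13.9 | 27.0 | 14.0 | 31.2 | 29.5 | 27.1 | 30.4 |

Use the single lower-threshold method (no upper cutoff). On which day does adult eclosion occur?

Daily DD above 11.3 °C: 18.3, 19.6, 12.4, 2.6, 15.7, 2.7, 19.9, 18.2, 15.8, 19.1.
Cumulative: 18.3, 37.9, 50.3, 52.9, 68.6, 71.3, 91.2, 109.4, 125.2, 144.3.
The total first reaches 49 DD on day 3.

day 3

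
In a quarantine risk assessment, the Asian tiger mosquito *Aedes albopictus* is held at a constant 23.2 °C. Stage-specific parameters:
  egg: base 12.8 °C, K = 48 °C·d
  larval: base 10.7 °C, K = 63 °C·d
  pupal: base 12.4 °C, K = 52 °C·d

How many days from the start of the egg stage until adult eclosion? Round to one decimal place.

14.5 days

egg: 48 / (23.2 − 12.8) = 48 / 10.4 = 4.615 d.
larval: 63 / (23.2 − 10.7) = 63 / 12.5 = 5.040 d.
pupal: 52 / (23.2 − 12.4) = 52 / 10.8 = 4.815 d.
Sum = 14.470 ≈ 14.5 days.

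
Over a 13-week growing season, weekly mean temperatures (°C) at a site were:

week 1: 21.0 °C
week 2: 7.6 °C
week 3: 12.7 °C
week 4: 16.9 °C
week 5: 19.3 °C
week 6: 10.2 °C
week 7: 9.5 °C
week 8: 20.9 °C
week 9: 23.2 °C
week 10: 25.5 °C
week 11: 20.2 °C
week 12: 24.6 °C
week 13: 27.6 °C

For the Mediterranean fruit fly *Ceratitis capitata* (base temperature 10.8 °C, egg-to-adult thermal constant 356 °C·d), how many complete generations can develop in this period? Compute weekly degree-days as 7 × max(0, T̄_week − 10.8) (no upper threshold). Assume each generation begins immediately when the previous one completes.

2 generations

Weekly DD (7 × max(0, T̄ − 10.8)): 71.4, 0.0, 13.3, 42.7, 59.5, 0.0, 0.0, 70.7, 86.8, 102.9, 65.8, 96.6, 117.6.
Season total = 727.3 DD.
Complete generations = ⌊727.3 / 356⌋ = 2.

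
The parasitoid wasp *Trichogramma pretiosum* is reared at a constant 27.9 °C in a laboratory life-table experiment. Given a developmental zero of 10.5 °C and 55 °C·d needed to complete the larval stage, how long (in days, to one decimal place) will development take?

Daily accumulation = 27.9 − 10.5 = 17.4 DD/day.
Duration = 55 / 17.4 = 3.161 ≈ 3.2 days.

3.2 days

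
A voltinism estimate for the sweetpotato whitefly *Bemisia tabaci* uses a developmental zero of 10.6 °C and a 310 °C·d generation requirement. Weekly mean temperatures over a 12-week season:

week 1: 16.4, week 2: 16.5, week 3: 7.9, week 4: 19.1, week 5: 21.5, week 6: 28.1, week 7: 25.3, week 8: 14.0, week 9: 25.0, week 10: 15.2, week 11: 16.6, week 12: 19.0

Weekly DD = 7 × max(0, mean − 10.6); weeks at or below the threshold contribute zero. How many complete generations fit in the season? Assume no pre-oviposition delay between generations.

2 generations

Weekly DD (7 × max(0, T̄ − 10.6)): 40.6, 41.3, 0.0, 59.5, 76.3, 122.5, 102.9, 23.8, 100.8, 32.2, 42.0, 58.8.
Season total = 700.7 DD.
Complete generations = ⌊700.7 / 310⌋ = 2.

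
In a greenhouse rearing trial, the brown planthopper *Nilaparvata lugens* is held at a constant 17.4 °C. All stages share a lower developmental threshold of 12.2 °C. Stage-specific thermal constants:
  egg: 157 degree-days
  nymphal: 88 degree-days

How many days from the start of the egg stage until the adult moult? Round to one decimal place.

Daily accumulation at 17.4 °C = 17.4 − 12.2 = 5.2 DD/day.
Total K = 157 + 88 = 245 DD.
Total duration = 245 / 5.2 = 47.115 ≈ 47.1 days.

47.1 days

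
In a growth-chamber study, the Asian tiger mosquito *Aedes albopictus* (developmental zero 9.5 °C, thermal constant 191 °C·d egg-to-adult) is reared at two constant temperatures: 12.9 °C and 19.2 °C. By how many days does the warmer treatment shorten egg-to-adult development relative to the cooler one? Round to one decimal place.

36.5 days

At 12.9 °C: 191 / (12.9 − 9.5) = 191 / 3.4 = 56.176 d.
At 19.2 °C: 191 / (19.2 − 9.5) = 191 / 9.7 = 19.691 d.
Difference = |56.176 − 19.691| = 36.486 ≈ 36.5 days.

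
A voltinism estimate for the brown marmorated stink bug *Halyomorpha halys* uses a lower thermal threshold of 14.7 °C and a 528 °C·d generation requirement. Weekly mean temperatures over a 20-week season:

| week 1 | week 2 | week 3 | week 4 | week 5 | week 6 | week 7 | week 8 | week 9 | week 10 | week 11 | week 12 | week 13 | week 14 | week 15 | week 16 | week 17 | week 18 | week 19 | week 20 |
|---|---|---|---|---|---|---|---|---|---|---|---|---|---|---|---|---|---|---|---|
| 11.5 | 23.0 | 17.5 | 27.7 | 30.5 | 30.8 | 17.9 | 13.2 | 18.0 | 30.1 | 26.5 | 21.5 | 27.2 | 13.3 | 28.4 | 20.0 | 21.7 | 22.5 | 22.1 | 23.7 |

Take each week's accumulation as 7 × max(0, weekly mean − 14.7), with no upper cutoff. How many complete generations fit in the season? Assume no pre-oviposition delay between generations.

2 generations

Weekly DD (7 × max(0, T̄ − 14.7)): 0.0, 58.1, 19.6, 91.0, 110.6, 112.7, 22.4, 0.0, 23.1, 107.8, 82.6, 47.6, 87.5, 0.0, 95.9, 37.1, 49.0, 54.6, 51.8, 63.0.
Season total = 1114.4 DD.
Complete generations = ⌊1114.4 / 528⌋ = 2.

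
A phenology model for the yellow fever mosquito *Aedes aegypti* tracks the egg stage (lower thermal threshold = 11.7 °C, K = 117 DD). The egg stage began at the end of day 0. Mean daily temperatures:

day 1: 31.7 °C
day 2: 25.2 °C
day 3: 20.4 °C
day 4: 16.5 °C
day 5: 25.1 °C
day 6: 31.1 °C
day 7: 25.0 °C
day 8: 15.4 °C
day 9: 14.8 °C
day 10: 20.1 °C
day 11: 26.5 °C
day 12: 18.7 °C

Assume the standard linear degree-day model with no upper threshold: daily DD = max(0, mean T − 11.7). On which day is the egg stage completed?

Daily DD above 11.7 °C: 20.0, 13.5, 8.7, 4.8, 13.4, 19.4, 13.3, 3.7, 3.1, 8.4, 14.8, 7.0.
Cumulative: 20.0, 33.5, 42.2, 47.0, 60.4, 79.8, 93.1, 96.8, 99.9, 108.3, 123.1, 130.1.
The total first reaches 117 DD on day 11.

day 11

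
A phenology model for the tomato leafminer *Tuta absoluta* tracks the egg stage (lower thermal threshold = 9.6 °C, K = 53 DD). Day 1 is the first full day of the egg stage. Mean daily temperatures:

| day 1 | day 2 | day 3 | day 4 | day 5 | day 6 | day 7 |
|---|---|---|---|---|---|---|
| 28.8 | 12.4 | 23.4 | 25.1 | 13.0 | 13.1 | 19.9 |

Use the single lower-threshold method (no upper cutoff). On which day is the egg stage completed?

day 5

Daily DD above 9.6 °C: 19.2, 2.8, 13.8, 15.5, 3.4, 3.5, 10.3.
Cumulative: 19.2, 22.0, 35.8, 51.3, 54.7, 58.2, 68.5.
The total first reaches 53 DD on day 5.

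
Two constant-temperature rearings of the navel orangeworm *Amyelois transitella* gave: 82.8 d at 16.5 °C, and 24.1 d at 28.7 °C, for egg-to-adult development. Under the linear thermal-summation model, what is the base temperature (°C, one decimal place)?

Equal thermal constants: D₁(T₁ − T_b) = D₂(T₂ − T_b).
82.8·(16.5 − T_b) = 24.1·(28.7 − T_b)
T_b = (82.8·16.5 − 24.1·28.7) / (82.8 − 24.1) = 674.53 / 58.7 = 11.491 °C ≈ 11.5 °C.

11.5 °C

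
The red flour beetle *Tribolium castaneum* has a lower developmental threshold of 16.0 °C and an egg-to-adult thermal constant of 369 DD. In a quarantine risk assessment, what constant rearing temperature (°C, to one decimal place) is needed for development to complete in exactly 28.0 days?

Required daily accumulation = 369 / 28.0 = 13.179 DD/day.
T = T_base + 13.179 = 16.0 + 13.179 = 29.179 ≈ 29.2 °C.

29.2 °C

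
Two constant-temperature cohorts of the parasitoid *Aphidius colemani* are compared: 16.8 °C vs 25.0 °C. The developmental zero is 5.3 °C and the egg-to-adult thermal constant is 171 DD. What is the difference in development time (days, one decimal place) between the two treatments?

6.2 days

At 16.8 °C: 171 / (16.8 − 5.3) = 171 / 11.5 = 14.870 d.
At 25.0 °C: 171 / (25.0 − 5.3) = 171 / 19.7 = 8.680 d.
Difference = |14.870 − 8.680| = 6.189 ≈ 6.2 days.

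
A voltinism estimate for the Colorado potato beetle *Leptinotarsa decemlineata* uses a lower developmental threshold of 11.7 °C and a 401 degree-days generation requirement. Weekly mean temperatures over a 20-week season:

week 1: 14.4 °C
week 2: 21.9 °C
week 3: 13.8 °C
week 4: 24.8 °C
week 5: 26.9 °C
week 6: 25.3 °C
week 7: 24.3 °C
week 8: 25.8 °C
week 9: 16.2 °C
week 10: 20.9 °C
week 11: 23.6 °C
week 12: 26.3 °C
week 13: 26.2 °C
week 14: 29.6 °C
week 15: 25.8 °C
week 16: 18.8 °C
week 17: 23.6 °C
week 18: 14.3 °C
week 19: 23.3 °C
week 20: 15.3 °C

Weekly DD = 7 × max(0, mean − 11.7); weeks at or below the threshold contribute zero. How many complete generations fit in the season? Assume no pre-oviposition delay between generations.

Weekly DD (7 × max(0, T̄ − 11.7)): 18.9, 71.4, 14.7, 91.7, 106.4, 95.2, 88.2, 98.7, 31.5, 64.4, 83.3, 102.2, 101.5, 125.3, 98.7, 49.7, 83.3, 18.2, 81.2, 25.2.
Season total = 1449.7 DD.
Complete generations = ⌊1449.7 / 401⌋ = 3.

3 generations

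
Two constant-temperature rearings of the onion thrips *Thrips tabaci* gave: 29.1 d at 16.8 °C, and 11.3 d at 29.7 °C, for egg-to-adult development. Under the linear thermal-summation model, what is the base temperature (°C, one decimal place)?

Under the model K = D·(T − T_b), so D₁·(T₁ − T_b) = D₂·(T₂ − T_b).
29.1·(16.8 − T_b) = 11.3·(29.7 − T_b)
T_b = (29.1·16.8 − 11.3·29.7) / (29.1 − 11.3) = 153.27 / 17.8 = 8.611 °C ≈ 8.6 °C.

8.6 °C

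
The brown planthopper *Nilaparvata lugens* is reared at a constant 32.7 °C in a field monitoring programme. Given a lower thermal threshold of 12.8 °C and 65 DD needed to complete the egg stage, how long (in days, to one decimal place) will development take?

Daily accumulation = 32.7 − 12.8 = 19.9 DD/day.
Duration = 65 / 19.9 = 3.266 ≈ 3.3 days.

3.3 days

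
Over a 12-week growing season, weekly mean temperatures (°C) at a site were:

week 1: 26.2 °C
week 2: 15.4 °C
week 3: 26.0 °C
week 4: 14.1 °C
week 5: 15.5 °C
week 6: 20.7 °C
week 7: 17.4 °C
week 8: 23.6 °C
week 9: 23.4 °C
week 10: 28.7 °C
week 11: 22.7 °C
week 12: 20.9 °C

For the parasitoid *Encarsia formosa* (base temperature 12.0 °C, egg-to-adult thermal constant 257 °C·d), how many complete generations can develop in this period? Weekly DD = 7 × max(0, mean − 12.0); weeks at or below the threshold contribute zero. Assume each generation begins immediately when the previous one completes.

Weekly DD (7 × max(0, T̄ − 12.0)): 99.4, 23.8, 98.0, 14.7, 24.5, 60.9, 37.8, 81.2, 79.8, 116.9, 74.9, 62.3.
Season total = 774.2 DD.
Complete generations = ⌊774.2 / 257⌋ = 3.

3 generations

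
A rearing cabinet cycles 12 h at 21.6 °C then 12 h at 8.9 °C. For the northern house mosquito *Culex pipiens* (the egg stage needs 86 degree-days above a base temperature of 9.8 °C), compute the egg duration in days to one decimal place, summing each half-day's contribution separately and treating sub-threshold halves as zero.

14.6 days

Day half: max(0, 21.6 − 9.8) × 0.5 = 11.8 × 0.5 = 5.90 DD.
Night half: max(0, 8.9 − 9.8) × 0.5 = 0.0 × 0.5 = 0.00 DD.
Per 24 h: 5.90 DD/day.
Duration = 86 / 5.90 = 14.576 ≈ 14.6 days.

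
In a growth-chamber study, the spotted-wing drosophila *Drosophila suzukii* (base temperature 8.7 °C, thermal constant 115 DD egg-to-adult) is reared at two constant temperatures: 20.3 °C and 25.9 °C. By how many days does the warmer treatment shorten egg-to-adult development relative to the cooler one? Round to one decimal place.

At 20.3 °C: 115 / (20.3 − 8.7) = 115 / 11.6 = 9.914 d.
At 25.9 °C: 115 / (25.9 − 8.7) = 115 / 17.2 = 6.686 d.
Difference = |9.914 − 6.686| = 3.228 ≈ 3.2 days.

3.2 days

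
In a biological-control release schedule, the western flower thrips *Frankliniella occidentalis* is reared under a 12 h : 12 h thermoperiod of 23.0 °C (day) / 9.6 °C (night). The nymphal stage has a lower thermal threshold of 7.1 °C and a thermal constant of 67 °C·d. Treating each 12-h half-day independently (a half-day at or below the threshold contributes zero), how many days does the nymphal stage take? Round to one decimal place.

7.3 days

Day half: max(0, 23.0 − 7.1) × 0.5 = 15.9 × 0.5 = 7.95 DD.
Night half: max(0, 9.6 − 7.1) × 0.5 = 2.5 × 0.5 = 1.25 DD.
Per 24 h: 9.20 DD/day.
Duration = 67 / 9.20 = 7.283 ≈ 7.3 days.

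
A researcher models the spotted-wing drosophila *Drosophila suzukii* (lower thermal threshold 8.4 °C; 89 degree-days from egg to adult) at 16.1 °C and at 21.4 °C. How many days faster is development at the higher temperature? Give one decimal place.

4.7 days

At 16.1 °C: 89 / (16.1 − 8.4) = 89 / 7.7 = 11.558 d.
At 21.4 °C: 89 / (21.4 − 8.4) = 89 / 13.0 = 6.846 d.
Difference = |11.558 − 6.846| = 4.712 ≈ 4.7 days.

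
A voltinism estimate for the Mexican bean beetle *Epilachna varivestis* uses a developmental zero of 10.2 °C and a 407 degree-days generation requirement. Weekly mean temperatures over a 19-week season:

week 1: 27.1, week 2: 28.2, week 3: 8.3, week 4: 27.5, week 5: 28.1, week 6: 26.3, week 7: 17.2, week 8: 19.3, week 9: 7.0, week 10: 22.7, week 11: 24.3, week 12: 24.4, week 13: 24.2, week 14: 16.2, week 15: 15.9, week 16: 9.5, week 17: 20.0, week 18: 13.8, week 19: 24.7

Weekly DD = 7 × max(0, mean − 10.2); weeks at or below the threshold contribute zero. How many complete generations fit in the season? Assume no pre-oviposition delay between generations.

3 generations

Weekly DD (7 × max(0, T̄ − 10.2)): 118.3, 126.0, 0.0, 121.1, 125.3, 112.7, 49.0, 63.7, 0.0, 87.5, 98.7, 99.4, 98.0, 42.0, 39.9, 0.0, 68.6, 25.2, 101.5.
Season total = 1376.9 DD.
Complete generations = ⌊1376.9 / 407⌋ = 3.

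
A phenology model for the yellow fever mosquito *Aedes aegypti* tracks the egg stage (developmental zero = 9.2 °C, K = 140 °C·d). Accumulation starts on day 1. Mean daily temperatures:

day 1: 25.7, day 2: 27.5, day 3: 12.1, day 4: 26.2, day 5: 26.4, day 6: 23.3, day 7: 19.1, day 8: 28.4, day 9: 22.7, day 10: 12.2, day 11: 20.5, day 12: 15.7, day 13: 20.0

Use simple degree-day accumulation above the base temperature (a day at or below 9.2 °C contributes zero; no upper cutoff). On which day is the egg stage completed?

Daily DD above 9.2 °C: 16.5, 18.3, 2.9, 17.0, 17.2, 14.1, 9.9, 19.2, 13.5, 3.0, 11.3, 6.5, 10.8.
Cumulative: 16.5, 34.8, 37.7, 54.7, 71.9, 86.0, 95.9, 115.1, 128.6, 131.6, 142.9, 149.4, 160.2.
The total first reaches 140 DD on day 11.

day 11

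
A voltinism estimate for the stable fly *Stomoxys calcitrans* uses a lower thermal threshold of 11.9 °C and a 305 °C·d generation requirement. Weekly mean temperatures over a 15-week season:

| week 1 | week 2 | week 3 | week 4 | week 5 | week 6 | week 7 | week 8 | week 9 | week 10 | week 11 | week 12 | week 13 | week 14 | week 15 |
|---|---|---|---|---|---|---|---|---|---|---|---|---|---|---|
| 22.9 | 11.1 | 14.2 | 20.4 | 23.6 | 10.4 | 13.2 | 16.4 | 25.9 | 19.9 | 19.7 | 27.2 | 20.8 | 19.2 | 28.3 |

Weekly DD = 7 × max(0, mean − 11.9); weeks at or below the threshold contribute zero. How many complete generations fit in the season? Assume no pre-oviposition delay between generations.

Weekly DD (7 × max(0, T̄ − 11.9)): 77.0, 0.0, 16.1, 59.5, 81.9, 0.0, 9.1, 31.5, 98.0, 56.0, 54.6, 107.1, 62.3, 51.1, 114.8.
Season total = 819.0 DD.
Complete generations = ⌊819.0 / 305⌋ = 2.

2 generations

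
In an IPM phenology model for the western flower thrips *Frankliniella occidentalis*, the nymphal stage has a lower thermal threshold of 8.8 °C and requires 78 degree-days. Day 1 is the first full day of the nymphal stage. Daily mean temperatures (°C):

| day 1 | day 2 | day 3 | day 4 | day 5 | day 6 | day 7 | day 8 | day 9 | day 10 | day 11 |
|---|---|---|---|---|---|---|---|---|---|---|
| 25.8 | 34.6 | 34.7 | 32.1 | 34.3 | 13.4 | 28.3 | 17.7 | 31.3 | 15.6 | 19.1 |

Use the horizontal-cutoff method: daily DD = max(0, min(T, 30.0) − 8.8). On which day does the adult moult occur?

day 4

Daily DD above 8.8 °C (capped at 21.2): 17.0, 21.2, 21.2, 21.2, 21.2, 4.6, 19.5, 8.9, 21.2, 6.8, 10.3.
Cumulative: 17.0, 38.2, 59.4, 80.6, 101.8, 106.4, 125.9, 134.8, 156.0, 162.8, 173.1.
The total first reaches 78 DD on day 4.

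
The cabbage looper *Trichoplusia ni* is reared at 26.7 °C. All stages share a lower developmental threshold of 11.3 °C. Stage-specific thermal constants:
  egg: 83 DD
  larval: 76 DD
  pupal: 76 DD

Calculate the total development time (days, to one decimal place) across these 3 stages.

Daily accumulation at 26.7 °C = 26.7 − 11.3 = 15.4 DD/day.
Total K = 83 + 76 + 76 = 235 DD.
Total duration = 235 / 15.4 = 15.260 ≈ 15.3 days.

15.3 days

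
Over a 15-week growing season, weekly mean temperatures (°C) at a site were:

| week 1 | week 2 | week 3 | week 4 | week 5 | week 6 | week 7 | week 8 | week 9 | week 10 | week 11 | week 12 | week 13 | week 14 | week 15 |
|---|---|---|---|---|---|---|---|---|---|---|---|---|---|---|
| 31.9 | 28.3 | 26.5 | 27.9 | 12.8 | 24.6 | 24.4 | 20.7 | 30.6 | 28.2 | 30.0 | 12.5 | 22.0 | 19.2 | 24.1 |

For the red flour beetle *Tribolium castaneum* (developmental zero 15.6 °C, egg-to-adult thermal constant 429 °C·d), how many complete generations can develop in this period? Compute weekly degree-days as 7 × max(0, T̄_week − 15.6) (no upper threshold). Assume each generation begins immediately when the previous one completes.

Weekly DD (7 × max(0, T̄ − 15.6)): 114.1, 88.9, 76.3, 86.1, 0.0, 63.0, 61.6, 35.7, 105.0, 88.2, 100.8, 0.0, 44.8, 25.2, 59.5.
Season total = 949.2 DD.
Complete generations = ⌊949.2 / 429⌋ = 2.

2 generations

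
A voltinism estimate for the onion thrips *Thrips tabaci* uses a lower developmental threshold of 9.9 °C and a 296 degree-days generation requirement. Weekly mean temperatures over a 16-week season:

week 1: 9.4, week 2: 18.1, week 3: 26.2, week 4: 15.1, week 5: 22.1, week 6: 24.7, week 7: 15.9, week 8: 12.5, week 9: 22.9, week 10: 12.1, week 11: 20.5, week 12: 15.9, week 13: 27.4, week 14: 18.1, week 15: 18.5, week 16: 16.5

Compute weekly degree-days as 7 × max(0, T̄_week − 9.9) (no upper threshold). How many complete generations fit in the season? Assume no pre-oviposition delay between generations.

3 generations

Weekly DD (7 × max(0, T̄ − 9.9)): 0.0, 57.4, 114.1, 36.4, 85.4, 103.6, 42.0, 18.2, 91.0, 15.4, 74.2, 42.0, 122.5, 57.4, 60.2, 46.2.
Season total = 966.0 DD.
Complete generations = ⌊966.0 / 296⌋ = 3.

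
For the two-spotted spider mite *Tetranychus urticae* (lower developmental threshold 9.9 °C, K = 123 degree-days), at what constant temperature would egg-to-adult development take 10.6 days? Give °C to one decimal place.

Required daily accumulation = 123 / 10.6 = 11.604 DD/day.
T = T_base + 11.604 = 9.9 + 11.604 = 21.504 ≈ 21.5 °C.

21.5 °C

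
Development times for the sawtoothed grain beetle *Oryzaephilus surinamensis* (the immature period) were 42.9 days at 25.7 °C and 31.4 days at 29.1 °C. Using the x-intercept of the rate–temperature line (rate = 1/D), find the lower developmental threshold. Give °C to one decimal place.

Equal thermal constants: D₁(T₁ − T_b) = D₂(T₂ − T_b).
42.9·(25.7 − T_b) = 31.4·(29.1 − T_b)
T_b = (42.9·25.7 − 31.4·29.1) / (42.9 − 31.4) = 188.79 / 11.5 = 16.417 °C ≈ 16.4 °C.

16.4 °C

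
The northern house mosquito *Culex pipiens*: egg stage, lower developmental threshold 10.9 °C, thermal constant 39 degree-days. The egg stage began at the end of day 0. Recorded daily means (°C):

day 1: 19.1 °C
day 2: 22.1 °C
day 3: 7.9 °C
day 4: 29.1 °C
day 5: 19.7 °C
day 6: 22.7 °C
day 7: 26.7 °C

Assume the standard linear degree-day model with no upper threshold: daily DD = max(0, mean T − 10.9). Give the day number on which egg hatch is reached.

day 5

Daily DD above 10.9 °C: 8.2, 11.2, 0.0, 18.2, 8.8, 11.8, 15.8.
Cumulative: 8.2, 19.4, 19.4, 37.6, 46.4, 58.2, 74.0.
The total first reaches 39 DD on day 5.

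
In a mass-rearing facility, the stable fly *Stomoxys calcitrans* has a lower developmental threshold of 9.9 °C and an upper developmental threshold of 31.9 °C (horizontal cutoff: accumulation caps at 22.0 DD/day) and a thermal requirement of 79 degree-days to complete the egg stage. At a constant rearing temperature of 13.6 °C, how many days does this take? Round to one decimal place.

Daily accumulation = 13.6 − 9.9 = 3.7 DD/day.
Duration = 79 / 3.7 = 21.351 ≈ 21.4 days.

21.4 days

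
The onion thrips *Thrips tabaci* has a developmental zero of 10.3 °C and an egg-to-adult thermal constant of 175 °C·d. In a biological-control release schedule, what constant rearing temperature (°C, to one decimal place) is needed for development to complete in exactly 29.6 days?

16.2 °C

Required daily accumulation = 175 / 29.6 = 5.912 DD/day.
T = T_base + 5.912 = 10.3 + 5.912 = 16.212 ≈ 16.2 °C.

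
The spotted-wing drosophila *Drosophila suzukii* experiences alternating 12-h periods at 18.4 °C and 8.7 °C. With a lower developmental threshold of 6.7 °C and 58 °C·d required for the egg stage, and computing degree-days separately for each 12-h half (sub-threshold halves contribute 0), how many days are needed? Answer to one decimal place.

8.5 days

Day half: max(0, 18.4 − 6.7) × 0.5 = 11.7 × 0.5 = 5.85 DD.
Night half: max(0, 8.7 − 6.7) × 0.5 = 2.0 × 0.5 = 1.00 DD.
Per 24 h: 6.85 DD/day.
Duration = 58 / 6.85 = 8.467 ≈ 8.5 days.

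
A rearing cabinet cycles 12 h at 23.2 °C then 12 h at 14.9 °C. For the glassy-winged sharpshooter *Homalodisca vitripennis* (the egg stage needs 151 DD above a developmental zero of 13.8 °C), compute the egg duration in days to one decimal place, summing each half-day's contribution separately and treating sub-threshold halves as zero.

28.8 days

Day half: max(0, 23.2 − 13.8) × 0.5 = 9.4 × 0.5 = 4.70 DD.
Night half: max(0, 14.9 − 13.8) × 0.5 = 1.1 × 0.5 = 0.55 DD.
Per 24 h: 5.25 DD/day.
Duration = 151 / 5.25 = 28.762 ≈ 28.8 days.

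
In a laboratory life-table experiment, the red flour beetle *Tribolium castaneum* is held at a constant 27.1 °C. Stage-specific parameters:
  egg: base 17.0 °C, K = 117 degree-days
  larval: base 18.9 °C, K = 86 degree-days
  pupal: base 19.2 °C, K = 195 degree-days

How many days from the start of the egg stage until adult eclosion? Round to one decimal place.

egg: 117 / (27.1 − 17.0) = 117 / 10.1 = 11.584 d.
larval: 86 / (27.1 − 18.9) = 86 / 8.2 = 10.488 d.
pupal: 195 / (27.1 − 19.2) = 195 / 7.9 = 24.684 d.
Sum = 46.756 ≈ 46.8 days.

46.8 days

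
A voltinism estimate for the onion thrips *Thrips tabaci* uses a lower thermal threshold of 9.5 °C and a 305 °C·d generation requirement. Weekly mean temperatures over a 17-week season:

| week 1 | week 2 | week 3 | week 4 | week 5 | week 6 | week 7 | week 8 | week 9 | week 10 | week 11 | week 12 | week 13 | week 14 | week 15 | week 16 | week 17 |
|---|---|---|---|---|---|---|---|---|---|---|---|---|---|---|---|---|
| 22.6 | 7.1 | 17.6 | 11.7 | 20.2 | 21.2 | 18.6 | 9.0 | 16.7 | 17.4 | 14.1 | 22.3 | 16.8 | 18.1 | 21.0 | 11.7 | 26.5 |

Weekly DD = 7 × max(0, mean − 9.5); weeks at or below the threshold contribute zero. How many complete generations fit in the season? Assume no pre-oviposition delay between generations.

Weekly DD (7 × max(0, T̄ − 9.5)): 91.7, 0.0, 56.7, 15.4, 74.9, 81.9, 63.7, 0.0, 50.4, 55.3, 32.2, 89.6, 51.1, 60.2, 80.5, 15.4, 119.0.
Season total = 938.0 DD.
Complete generations = ⌊938.0 / 305⌋ = 3.

3 generations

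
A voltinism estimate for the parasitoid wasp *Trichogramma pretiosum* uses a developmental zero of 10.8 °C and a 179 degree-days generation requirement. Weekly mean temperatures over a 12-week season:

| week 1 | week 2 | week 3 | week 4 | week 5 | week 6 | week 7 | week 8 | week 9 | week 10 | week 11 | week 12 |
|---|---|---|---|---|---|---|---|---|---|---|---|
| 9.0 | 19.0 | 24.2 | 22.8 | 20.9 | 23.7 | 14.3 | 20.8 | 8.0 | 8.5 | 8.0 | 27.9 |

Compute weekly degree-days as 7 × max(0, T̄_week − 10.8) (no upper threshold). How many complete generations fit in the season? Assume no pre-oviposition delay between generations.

Weekly DD (7 × max(0, T̄ − 10.8)): 0.0, 57.4, 93.8, 84.0, 70.7, 90.3, 24.5, 70.0, 0.0, 0.0, 0.0, 119.7.
Season total = 610.4 DD.
Complete generations = ⌊610.4 / 179⌋ = 3.

3 generations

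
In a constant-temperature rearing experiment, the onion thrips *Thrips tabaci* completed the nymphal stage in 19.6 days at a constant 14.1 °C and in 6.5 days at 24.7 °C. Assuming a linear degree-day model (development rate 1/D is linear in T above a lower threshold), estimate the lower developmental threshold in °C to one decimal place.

8.8 °C

Linear rate model ⇒ the product D·(T − T_b) is constant across temperatures.
19.6·(14.1 − T_b) = 6.5·(24.7 − T_b)
T_b = (19.6·14.1 − 6.5·24.7) / (19.6 − 6.5) = 115.81 / 13.1 = 8.840 °C ≈ 8.8 °C.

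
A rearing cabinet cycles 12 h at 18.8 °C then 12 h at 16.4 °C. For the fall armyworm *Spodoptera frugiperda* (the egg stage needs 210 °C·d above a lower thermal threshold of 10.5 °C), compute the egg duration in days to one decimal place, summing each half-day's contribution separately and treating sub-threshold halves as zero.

29.6 days

Day half: max(0, 18.8 − 10.5) × 0.5 = 8.3 × 0.5 = 4.15 DD.
Night half: max(0, 16.4 − 10.5) × 0.5 = 5.9 × 0.5 = 2.95 DD.
Per 24 h: 7.10 DD/day.
Duration = 210 / 7.10 = 29.577 ≈ 29.6 days.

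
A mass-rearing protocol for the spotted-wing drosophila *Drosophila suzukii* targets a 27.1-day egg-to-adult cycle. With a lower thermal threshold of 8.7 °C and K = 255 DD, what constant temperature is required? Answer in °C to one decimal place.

18.1 °C

Required daily accumulation = 255 / 27.1 = 9.410 DD/day.
T = T_base + 9.410 = 8.7 + 9.410 = 18.110 ≈ 18.1 °C.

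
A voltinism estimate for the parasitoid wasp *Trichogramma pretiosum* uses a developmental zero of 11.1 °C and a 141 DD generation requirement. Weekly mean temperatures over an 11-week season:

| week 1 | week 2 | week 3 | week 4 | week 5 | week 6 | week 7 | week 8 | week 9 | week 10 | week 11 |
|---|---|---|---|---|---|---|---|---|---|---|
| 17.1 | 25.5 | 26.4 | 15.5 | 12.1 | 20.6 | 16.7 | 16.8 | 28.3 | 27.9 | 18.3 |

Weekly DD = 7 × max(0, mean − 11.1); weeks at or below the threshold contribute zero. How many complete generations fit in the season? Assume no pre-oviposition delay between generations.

Weekly DD (7 × max(0, T̄ − 11.1)): 42.0, 100.8, 107.1, 30.8, 7.0, 66.5, 39.2, 39.9, 120.4, 117.6, 50.4.
Season total = 721.7 DD.
Complete generations = ⌊721.7 / 141⌋ = 5.

5 generations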